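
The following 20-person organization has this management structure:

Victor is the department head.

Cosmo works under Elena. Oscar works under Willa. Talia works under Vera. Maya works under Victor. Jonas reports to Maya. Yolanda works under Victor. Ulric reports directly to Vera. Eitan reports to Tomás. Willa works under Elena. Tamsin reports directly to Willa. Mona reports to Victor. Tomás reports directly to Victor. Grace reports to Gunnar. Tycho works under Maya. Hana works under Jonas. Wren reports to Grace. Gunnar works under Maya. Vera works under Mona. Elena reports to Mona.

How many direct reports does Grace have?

1

Grace directly manages Wren. That is 1 direct report.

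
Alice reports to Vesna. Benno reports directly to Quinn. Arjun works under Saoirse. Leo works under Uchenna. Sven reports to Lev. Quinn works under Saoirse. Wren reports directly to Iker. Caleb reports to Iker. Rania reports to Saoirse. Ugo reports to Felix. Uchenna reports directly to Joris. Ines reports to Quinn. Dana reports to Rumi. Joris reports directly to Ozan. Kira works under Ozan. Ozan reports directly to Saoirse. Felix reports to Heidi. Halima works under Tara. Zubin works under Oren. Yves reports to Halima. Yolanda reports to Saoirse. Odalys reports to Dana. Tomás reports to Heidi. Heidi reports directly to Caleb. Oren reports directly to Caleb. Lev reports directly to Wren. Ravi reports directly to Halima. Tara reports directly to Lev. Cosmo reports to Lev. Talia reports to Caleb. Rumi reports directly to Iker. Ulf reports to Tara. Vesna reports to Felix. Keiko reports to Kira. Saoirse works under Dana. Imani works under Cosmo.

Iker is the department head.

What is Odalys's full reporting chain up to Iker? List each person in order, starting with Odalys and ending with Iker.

Odalys -> Dana -> Rumi -> Iker

Odalys reports to Dana. Dana reports to Rumi. Rumi reports to Iker. Iker is at the top.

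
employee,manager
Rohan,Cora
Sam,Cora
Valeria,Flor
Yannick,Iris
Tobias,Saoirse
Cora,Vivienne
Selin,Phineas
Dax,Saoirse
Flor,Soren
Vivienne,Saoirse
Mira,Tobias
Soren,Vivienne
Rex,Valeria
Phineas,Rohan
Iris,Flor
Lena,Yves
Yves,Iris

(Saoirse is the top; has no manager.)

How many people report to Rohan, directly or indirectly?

2

Rohan directly manages Phineas. Under Phineas: Selin (1). That's 2 in total.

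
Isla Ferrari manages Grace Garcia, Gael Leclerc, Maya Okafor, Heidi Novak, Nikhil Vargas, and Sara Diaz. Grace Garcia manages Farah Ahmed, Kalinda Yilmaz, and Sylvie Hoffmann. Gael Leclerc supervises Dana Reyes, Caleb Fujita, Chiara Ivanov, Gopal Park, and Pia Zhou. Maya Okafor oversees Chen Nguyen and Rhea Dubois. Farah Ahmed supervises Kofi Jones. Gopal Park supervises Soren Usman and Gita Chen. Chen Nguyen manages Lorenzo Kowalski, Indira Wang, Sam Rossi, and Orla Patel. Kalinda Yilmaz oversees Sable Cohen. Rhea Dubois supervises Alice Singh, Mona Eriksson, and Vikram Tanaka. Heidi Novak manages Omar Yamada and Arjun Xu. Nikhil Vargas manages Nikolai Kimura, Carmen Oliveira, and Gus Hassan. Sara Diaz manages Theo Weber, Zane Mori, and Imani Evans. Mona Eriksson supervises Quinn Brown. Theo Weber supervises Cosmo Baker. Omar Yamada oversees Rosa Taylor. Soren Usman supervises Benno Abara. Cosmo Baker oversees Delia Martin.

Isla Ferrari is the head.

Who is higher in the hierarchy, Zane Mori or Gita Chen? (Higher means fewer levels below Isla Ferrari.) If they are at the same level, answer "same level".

Zane Mori is 2 levels below Isla Ferrari; Gita Chen is 3. Zane Mori is higher.

Zane Mori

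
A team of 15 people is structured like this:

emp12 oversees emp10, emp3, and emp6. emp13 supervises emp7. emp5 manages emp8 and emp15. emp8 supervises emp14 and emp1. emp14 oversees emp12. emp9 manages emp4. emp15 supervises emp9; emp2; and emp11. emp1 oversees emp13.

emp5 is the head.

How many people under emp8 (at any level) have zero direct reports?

The people in emp8's organization with no one reporting to them are emp3, emp10, emp6, emp7. That is 4.

4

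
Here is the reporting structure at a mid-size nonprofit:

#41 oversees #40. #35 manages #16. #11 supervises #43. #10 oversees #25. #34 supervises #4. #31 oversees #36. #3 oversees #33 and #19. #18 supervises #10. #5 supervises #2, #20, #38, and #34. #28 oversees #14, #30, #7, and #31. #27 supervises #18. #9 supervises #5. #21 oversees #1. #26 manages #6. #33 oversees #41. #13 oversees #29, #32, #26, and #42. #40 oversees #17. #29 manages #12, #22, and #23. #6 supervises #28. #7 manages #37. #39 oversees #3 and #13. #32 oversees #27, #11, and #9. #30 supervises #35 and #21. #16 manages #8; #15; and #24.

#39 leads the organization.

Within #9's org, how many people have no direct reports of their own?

4

The people in #9's organization with no one reporting to them are #38, #20, #4, #2. That is 4.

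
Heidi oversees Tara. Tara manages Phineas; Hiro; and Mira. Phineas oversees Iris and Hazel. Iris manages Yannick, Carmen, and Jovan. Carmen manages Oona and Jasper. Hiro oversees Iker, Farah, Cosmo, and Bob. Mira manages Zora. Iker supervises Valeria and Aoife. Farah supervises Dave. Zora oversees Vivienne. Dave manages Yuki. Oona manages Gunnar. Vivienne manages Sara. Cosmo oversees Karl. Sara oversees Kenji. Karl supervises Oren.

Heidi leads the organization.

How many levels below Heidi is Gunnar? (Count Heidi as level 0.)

Chain from Gunnar up to Heidi: Gunnar → Oona → Carmen → Iris → Phineas → Tara → Heidi. That is 6 steps up, so Gunnar is 6 levels below Heidi.

6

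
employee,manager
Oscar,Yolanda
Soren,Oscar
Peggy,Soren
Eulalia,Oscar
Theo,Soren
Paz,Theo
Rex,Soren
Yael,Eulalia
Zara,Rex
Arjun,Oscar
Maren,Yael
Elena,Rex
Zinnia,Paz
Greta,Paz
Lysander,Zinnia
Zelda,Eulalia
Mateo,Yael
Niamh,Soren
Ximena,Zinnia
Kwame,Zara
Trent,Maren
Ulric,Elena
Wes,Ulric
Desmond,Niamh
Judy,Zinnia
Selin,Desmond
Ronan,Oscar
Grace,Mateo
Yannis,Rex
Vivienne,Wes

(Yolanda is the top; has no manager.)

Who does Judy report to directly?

Zinnia

Judy reports directly to Zinnia.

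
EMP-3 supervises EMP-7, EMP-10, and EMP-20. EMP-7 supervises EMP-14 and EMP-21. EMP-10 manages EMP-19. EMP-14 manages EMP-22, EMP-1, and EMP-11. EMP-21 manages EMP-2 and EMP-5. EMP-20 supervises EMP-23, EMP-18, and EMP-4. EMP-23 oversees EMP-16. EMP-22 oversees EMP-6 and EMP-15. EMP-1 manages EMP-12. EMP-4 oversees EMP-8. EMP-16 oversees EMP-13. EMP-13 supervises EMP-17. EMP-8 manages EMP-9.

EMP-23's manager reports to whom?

EMP-3

EMP-23 reports to EMP-20, and EMP-20 reports to EMP-3. So EMP-23's skip-level manager is EMP-3.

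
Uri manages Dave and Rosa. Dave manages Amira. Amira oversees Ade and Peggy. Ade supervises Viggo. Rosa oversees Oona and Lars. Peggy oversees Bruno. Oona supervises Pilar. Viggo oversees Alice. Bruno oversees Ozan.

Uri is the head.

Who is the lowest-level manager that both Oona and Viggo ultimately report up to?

Oona's chain of managers is Rosa, Uri. Viggo's chain of managers is Ade, Amira, Dave, Uri. The first manager that appears in both chains is Uri.

Uri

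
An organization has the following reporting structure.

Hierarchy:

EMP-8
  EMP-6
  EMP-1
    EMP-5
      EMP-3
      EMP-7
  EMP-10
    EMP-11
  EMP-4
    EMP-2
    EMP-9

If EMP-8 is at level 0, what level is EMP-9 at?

Chain from EMP-9 up to EMP-8: EMP-9 → EMP-4 → EMP-8. That is 2 steps up, so EMP-9 is 2 levels below EMP-8.

2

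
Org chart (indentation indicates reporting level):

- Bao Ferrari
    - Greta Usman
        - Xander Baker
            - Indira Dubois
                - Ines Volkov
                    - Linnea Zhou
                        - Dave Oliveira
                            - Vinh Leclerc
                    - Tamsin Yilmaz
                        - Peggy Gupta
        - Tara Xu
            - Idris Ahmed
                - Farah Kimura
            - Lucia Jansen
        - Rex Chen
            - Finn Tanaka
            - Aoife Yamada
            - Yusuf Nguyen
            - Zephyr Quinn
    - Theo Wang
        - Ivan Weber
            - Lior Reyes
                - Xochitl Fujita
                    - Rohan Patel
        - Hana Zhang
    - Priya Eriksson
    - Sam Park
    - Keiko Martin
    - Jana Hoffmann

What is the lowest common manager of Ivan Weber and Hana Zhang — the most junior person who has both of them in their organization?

Theo Wang

Ivan Weber's chain of managers is Theo Wang, Bao Ferrari. Hana Zhang's chain of managers is Theo Wang, Bao Ferrari. The first manager that appears in both chains is Theo Wang.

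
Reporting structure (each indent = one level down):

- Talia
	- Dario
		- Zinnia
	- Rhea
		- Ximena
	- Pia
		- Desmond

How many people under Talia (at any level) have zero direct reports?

3

The people in Talia's organization with no one reporting to them are Desmond, Ximena, Zinnia. That is 3.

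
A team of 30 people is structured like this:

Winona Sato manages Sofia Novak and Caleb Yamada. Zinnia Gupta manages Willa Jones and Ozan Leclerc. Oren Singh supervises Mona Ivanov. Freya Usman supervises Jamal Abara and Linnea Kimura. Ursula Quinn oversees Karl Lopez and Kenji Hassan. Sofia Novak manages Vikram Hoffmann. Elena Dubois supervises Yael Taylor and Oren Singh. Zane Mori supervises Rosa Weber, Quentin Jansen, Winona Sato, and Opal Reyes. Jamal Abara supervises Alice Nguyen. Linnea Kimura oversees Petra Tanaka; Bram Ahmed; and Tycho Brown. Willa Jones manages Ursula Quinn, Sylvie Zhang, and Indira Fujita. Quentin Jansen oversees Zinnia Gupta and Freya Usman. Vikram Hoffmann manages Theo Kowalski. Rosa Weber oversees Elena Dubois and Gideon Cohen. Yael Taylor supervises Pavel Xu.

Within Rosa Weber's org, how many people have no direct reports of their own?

3

The people in Rosa Weber's organization with no one reporting to them are Gideon Cohen, Mona Ivanov, Pavel Xu. That is 3.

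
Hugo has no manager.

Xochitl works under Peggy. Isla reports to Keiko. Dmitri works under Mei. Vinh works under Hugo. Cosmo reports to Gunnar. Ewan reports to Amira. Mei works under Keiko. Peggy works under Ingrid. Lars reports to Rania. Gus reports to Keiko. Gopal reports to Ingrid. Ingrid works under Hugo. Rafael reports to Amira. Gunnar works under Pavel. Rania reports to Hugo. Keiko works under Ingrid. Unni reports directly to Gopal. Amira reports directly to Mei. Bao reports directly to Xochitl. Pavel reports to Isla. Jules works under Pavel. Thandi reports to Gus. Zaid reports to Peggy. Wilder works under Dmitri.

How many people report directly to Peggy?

Peggy directly manages Zaid, Xochitl. That is 2 direct reports.

2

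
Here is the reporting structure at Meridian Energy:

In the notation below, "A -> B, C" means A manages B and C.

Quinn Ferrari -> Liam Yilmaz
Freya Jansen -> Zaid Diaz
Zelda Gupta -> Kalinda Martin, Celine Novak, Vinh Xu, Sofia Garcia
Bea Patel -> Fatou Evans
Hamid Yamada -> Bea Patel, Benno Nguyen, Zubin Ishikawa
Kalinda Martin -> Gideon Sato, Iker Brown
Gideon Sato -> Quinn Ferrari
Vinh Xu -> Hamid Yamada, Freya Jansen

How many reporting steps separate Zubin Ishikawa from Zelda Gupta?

Chain from Zubin Ishikawa up to Zelda Gupta: Zubin Ishikawa → Hamid Yamada → Vinh Xu → Zelda Gupta. That is 3 steps up, so Zubin Ishikawa is 3 levels below Zelda Gupta.

3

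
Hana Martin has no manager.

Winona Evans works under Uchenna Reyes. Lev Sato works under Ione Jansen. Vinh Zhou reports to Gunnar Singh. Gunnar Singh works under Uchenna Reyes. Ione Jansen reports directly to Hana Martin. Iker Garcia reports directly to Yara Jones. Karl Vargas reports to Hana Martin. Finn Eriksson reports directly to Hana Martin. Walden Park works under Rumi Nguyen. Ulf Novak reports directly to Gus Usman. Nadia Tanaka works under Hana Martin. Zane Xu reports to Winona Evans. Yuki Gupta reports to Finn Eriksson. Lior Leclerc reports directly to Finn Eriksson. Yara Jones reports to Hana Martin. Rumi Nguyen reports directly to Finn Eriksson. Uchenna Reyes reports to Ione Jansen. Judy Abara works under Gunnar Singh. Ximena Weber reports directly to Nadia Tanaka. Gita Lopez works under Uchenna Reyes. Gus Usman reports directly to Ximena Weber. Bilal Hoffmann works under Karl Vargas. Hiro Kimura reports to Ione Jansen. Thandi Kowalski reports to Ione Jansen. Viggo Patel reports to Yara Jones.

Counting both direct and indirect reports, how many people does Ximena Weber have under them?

Ximena Weber directly manages Gus Usman. Under Gus Usman: Ulf Novak (1). That's 2 in total.

2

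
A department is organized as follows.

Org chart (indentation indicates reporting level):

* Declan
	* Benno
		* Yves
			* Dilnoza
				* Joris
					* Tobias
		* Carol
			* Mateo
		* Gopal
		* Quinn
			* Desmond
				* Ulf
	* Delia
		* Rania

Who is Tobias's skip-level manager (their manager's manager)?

Tobias reports to Joris, and Joris reports to Dilnoza. So Tobias's skip-level manager is Dilnoza.

Dilnoza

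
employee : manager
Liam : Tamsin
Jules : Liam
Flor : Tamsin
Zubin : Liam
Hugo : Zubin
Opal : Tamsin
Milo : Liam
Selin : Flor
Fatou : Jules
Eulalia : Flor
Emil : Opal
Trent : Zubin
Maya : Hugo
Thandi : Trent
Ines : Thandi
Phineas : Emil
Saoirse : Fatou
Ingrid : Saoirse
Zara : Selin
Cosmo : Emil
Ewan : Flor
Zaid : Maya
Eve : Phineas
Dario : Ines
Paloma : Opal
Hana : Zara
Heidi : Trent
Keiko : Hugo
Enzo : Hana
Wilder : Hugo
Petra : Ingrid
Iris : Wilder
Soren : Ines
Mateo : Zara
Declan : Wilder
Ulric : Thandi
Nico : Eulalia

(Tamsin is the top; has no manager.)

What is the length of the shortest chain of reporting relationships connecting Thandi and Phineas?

Thandi is 4 levels below Tamsin, and Phineas is 3 levels below Tamsin (their lowest common manager). The shortest path runs up from Thandi to Tamsin and back down to Phineas: 4 + 3 = 7 links.

7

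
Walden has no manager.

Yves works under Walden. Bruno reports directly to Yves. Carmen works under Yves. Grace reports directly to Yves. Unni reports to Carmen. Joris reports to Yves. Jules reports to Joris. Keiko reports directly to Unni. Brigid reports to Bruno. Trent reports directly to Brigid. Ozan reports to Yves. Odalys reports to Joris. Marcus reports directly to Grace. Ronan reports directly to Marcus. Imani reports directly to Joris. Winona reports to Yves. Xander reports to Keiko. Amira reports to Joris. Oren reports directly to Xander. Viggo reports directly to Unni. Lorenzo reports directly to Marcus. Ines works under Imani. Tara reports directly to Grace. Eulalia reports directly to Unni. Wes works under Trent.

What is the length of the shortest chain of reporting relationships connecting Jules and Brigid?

4

Jules is 2 levels below Yves, and Brigid is 2 levels below Yves (their lowest common manager). The shortest path runs up from Jules to Yves and back down to Brigid: 2 + 2 = 4 links.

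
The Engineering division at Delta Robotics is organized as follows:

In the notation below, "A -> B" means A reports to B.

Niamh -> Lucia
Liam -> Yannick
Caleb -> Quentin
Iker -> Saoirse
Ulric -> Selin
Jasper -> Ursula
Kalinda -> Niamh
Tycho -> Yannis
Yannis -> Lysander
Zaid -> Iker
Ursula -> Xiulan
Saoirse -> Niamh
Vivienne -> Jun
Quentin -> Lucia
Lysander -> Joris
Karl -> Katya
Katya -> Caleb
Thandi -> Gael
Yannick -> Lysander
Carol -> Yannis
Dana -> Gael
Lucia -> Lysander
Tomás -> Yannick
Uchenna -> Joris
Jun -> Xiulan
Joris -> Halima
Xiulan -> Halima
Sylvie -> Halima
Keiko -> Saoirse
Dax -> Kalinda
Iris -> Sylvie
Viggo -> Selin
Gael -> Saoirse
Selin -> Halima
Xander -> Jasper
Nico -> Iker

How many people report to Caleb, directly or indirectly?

Caleb directly manages Katya. Under Katya: Karl (1). That's 2 in total.

2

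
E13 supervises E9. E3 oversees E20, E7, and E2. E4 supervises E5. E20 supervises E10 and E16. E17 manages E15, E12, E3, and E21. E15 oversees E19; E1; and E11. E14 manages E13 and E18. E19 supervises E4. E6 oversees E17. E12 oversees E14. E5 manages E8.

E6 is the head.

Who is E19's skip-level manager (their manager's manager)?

E19 reports to E15, and E15 reports to E17. So E19's skip-level manager is E17.

E17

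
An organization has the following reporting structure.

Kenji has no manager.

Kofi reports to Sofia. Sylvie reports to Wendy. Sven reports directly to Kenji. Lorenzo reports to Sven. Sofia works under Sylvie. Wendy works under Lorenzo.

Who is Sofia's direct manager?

Sylvie

Sofia reports directly to Sylvie.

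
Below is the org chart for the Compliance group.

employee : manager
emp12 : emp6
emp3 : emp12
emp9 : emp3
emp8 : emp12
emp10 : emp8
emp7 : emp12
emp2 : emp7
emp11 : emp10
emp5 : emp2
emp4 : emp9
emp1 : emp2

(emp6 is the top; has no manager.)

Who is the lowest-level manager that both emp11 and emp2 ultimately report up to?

emp12

emp11's chain of managers is emp10, emp8, emp12, emp6. emp2's chain of managers is emp7, emp12, emp6. The first manager that appears in both chains is emp12.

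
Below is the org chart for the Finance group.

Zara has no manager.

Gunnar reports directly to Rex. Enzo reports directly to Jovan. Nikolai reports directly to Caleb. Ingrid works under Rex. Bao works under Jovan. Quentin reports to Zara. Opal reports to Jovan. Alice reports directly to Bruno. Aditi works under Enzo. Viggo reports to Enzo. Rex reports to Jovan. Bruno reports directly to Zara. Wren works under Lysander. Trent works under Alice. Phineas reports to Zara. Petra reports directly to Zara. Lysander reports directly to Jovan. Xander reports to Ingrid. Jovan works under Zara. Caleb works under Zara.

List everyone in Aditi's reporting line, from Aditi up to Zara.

Aditi -> Enzo -> Jovan -> Zara

Aditi reports to Enzo. Enzo reports to Jovan. Jovan reports to Zara. Zara is at the top.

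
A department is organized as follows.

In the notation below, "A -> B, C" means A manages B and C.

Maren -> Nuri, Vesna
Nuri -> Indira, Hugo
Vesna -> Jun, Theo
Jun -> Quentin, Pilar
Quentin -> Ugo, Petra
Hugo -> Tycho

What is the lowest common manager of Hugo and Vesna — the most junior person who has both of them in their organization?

Maren

Hugo's chain of managers is Nuri, Maren. Vesna's chain of managers is Maren. The first manager that appears in both chains is Maren.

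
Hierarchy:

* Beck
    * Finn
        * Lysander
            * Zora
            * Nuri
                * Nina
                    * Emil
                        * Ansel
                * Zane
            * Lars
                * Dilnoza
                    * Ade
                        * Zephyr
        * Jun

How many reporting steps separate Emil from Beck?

Chain from Emil up to Beck: Emil → Nina → Nuri → Lysander → Finn → Beck. That is 5 steps up, so Emil is 5 levels below Beck.

5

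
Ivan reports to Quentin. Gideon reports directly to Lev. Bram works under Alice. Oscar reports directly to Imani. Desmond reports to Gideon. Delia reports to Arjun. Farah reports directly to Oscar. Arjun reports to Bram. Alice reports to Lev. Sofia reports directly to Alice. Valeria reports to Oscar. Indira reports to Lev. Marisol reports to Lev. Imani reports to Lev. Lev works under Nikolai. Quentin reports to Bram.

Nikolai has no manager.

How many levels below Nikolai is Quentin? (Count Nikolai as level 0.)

Chain from Quentin up to Nikolai: Quentin → Bram → Alice → Lev → Nikolai. That is 4 steps up, so Quentin is 4 levels below Nikolai.

4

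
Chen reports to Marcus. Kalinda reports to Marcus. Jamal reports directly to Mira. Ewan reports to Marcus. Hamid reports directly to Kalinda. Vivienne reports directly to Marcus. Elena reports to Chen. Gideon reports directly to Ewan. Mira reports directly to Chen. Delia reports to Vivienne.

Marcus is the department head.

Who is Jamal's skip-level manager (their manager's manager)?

Chen

Jamal reports to Mira, and Mira reports to Chen. So Jamal's skip-level manager is Chen.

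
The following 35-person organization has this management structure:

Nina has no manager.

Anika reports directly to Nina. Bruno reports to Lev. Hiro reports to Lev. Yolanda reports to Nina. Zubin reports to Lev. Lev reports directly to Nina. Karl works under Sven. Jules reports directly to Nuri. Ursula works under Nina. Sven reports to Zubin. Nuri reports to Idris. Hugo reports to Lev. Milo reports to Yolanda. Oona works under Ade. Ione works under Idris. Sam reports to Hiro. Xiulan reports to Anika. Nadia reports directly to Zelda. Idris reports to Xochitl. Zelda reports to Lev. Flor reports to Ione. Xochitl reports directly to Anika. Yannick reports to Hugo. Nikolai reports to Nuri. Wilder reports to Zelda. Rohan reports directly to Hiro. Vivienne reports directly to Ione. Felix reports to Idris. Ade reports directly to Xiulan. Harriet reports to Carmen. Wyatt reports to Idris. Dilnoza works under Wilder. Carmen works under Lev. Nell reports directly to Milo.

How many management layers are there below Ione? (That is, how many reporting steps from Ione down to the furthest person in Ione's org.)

The longest chain under Ione runs Ione → Flor, which is 1 level below Ione.

1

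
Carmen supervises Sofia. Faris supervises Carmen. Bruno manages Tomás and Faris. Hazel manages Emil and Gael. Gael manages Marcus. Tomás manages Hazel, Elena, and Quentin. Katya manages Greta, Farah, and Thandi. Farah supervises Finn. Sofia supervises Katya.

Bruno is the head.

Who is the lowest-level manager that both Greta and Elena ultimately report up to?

Greta's chain of managers is Katya, Sofia, Carmen, Faris, Bruno. Elena's chain of managers is Tomás, Bruno. The first manager that appears in both chains is Bruno.

Bruno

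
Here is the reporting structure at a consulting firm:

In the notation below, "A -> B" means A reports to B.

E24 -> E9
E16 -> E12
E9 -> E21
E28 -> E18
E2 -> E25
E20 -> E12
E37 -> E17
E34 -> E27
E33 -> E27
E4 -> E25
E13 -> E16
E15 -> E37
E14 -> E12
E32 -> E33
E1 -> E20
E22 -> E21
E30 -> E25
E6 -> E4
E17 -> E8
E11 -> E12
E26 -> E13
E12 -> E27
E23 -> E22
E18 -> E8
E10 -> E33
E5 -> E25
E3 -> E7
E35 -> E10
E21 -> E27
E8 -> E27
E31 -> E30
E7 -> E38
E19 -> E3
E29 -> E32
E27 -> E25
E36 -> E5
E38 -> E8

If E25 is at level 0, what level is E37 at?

4

Chain from E37 up to E25: E37 → E17 → E8 → E27 → E25. That is 4 steps up, so E37 is 4 levels below E25.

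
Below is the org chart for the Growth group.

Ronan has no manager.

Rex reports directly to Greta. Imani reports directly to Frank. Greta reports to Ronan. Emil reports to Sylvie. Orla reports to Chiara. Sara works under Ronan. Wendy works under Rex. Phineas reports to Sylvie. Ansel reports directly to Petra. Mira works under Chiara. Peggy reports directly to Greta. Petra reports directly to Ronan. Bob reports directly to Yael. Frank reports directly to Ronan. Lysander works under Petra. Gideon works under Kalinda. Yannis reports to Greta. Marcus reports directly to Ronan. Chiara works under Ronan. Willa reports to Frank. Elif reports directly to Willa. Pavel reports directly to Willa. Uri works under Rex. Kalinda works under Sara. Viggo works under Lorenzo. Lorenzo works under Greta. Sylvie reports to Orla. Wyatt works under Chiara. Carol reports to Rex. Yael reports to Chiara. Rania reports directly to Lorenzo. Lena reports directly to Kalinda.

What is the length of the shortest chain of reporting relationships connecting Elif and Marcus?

Elif is 3 levels below Ronan, and Marcus is 1 level below Ronan (their lowest common manager). The shortest path runs up from Elif to Ronan and back down to Marcus: 3 + 1 = 4 links.

4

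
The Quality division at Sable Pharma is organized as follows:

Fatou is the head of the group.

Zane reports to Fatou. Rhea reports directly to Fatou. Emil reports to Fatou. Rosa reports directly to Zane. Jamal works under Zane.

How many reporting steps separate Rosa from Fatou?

2

Chain from Rosa up to Fatou: Rosa → Zane → Fatou. That is 2 steps up, so Rosa is 2 levels below Fatou.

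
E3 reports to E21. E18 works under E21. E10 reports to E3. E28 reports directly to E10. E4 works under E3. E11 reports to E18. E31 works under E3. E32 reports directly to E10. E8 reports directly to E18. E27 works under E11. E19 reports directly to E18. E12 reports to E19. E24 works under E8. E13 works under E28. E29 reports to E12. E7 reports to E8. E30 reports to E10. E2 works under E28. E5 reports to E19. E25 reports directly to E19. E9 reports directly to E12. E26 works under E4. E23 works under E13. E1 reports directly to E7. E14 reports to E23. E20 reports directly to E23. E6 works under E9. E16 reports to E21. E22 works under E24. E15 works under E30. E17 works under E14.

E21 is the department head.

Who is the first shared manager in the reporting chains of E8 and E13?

E8's chain of managers is E18, E21. E13's chain of managers is E28, E10, E3, E21. The first manager that appears in both chains is E21.

E21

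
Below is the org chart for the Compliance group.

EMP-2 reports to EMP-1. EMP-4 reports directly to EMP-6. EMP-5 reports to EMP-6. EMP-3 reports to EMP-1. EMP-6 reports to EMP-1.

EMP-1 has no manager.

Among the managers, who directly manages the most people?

EMP-1

Direct-report counts: EMP-1 has 3; EMP-6 has 2. The largest is 3, held by EMP-1.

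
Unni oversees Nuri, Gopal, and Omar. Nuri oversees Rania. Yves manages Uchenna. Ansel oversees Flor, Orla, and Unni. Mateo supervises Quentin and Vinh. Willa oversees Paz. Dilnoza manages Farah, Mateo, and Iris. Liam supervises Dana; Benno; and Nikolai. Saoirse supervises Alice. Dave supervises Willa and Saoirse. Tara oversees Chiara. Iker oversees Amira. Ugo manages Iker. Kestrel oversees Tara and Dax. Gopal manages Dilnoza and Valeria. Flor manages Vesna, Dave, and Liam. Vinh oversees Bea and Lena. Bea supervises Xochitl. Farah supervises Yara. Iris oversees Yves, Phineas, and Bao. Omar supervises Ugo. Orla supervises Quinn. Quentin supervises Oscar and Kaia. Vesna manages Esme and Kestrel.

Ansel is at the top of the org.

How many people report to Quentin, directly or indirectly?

Quentin directly manages Kaia, Oscar. Kaia has no reports. Oscar has no reports. So Quentin's organization is 2 direct reports plus everyone under them: 1 + 1 = 2.

2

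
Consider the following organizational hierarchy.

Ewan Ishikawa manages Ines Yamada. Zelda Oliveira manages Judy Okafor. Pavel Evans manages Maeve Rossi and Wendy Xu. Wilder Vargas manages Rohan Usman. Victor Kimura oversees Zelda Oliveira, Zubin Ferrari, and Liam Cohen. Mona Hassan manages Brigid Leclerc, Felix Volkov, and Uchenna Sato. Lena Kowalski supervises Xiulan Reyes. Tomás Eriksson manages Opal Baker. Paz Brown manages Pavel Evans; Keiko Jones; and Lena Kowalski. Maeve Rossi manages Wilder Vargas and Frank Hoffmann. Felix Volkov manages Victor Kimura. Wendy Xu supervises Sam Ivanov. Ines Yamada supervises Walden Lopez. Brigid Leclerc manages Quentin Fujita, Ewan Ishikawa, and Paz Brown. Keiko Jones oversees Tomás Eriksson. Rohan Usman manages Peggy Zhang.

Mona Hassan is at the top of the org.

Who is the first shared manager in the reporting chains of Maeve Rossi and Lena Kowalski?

Maeve Rossi's chain of managers is Pavel Evans, Paz Brown, Brigid Leclerc, Mona Hassan. Lena Kowalski's chain of managers is Paz Brown, Brigid Leclerc, Mona Hassan. The first manager that appears in both chains is Paz Brown.

Paz Brown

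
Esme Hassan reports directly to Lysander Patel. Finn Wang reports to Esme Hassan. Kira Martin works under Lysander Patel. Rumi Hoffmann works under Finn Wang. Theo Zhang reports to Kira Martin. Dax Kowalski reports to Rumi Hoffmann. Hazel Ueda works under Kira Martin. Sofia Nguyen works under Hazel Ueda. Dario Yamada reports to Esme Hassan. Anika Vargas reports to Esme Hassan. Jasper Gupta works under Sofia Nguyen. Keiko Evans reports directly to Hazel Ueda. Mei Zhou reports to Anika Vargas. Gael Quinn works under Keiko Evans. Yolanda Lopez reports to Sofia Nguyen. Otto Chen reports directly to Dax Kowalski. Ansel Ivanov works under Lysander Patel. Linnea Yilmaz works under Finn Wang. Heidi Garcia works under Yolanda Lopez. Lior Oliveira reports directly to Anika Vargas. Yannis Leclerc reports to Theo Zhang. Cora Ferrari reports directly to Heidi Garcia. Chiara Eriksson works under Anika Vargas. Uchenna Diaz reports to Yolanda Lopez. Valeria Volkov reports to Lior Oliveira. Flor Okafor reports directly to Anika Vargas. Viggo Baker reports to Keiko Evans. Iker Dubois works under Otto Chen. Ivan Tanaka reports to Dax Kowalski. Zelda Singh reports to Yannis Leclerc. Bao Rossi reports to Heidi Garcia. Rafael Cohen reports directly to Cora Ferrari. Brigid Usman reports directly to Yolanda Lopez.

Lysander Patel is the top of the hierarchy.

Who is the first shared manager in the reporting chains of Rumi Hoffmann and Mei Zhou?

Rumi Hoffmann's chain of managers is Finn Wang, Esme Hassan, Lysander Patel. Mei Zhou's chain of managers is Anika Vargas, Esme Hassan, Lysander Patel. The first manager that appears in both chains is Esme Hassan.

Esme Hassan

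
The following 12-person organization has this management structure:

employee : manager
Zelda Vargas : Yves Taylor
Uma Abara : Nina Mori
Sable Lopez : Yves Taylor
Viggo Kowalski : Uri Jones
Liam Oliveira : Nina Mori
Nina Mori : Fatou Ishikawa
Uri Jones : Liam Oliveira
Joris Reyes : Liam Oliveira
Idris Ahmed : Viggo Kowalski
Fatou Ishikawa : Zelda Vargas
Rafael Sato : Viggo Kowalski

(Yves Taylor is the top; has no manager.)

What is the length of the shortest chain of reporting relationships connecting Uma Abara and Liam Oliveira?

2

Uma Abara is 1 level below Nina Mori, and Liam Oliveira is 1 level below Nina Mori (their lowest common manager). The shortest path runs up from Uma Abara to Nina Mori and back down to Liam Oliveira: 1 + 1 = 2 links.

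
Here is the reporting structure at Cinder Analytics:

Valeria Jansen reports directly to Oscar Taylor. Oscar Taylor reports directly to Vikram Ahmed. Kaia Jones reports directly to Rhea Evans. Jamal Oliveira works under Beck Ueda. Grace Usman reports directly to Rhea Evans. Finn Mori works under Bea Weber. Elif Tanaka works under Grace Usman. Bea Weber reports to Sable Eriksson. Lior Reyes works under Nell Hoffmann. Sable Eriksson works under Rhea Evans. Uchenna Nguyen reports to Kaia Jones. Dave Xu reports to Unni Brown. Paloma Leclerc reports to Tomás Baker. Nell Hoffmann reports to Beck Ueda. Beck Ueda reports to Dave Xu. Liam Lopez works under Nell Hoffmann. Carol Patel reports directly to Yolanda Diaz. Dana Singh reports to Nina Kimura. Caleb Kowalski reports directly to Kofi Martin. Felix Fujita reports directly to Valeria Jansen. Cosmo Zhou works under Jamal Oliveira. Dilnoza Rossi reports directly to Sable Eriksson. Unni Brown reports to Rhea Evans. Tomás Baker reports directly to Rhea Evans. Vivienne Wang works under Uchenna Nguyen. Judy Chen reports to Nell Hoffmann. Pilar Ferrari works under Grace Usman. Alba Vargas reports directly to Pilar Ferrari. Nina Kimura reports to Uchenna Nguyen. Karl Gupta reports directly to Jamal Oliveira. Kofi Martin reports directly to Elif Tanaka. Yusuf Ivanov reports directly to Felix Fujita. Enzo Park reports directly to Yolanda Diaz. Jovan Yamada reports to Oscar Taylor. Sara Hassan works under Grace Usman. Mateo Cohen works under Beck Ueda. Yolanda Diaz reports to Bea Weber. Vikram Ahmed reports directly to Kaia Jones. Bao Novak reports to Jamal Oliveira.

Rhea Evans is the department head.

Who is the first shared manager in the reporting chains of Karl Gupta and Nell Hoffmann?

Karl Gupta's chain of managers is Jamal Oliveira, Beck Ueda, Dave Xu, Unni Brown, Rhea Evans. Nell Hoffmann's chain of managers is Beck Ueda, Dave Xu, Unni Brown, Rhea Evans. The first manager that appears in both chains is Beck Ueda.

Beck Ueda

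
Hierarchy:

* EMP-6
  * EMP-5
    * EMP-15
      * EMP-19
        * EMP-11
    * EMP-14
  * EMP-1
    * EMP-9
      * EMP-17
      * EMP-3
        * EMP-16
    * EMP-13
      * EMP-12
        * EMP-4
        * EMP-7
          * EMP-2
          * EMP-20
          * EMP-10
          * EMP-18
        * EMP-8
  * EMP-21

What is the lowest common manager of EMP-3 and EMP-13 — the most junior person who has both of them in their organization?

EMP-3's chain of managers is EMP-9, EMP-1, EMP-6. EMP-13's chain of managers is EMP-1, EMP-6. The first manager that appears in both chains is EMP-1.

EMP-1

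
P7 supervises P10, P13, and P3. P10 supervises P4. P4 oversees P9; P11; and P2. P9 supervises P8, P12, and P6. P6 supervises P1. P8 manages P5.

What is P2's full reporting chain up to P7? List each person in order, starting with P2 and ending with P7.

P2 -> P4 -> P10 -> P7

P2 reports to P4. P4 reports to P10. P10 reports to P7. P7 is at the top.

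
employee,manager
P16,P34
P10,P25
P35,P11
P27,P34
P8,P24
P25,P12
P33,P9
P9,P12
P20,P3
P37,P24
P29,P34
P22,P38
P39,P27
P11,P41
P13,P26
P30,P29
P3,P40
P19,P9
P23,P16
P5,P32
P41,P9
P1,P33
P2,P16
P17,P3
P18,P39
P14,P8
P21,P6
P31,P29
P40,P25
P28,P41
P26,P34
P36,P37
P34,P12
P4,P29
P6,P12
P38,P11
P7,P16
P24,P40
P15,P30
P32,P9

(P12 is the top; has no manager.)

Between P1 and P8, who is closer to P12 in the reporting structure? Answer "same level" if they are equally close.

P1

P1 is 3 levels below P12; P8 is 4. P1 is higher.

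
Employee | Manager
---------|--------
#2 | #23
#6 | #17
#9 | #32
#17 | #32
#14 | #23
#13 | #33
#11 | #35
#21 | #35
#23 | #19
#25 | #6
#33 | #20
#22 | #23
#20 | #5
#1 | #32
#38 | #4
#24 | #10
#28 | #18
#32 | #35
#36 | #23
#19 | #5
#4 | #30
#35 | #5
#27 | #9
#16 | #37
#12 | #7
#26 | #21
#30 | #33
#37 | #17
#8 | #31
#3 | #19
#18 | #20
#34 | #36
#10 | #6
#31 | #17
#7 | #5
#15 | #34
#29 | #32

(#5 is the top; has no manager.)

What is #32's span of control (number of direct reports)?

#32 directly manages #17, #29, #1, #9. That is 4 direct reports.

4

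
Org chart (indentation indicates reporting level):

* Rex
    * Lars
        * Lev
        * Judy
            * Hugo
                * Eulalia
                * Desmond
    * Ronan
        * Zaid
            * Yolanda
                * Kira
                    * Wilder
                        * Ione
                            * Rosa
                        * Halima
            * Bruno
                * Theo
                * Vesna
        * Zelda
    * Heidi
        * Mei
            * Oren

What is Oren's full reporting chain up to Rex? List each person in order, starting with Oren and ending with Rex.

Oren -> Mei -> Heidi -> Rex

Oren reports to Mei. Mei reports to Heidi. Heidi reports to Rex. Rex is at the top.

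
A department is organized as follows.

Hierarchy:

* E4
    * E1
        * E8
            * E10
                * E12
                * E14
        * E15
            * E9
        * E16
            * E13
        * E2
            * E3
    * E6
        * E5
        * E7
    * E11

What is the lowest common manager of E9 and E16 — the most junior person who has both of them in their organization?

E9's chain of managers is E15, E1, E4. E16's chain of managers is E1, E4. The first manager that appears in both chains is E1.

E1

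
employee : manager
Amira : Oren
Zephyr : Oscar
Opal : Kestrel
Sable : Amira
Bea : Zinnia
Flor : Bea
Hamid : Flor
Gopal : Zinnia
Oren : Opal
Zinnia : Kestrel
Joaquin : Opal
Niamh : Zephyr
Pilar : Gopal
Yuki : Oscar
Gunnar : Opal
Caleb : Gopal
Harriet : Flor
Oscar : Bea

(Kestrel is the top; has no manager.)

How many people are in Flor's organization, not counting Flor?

Flor directly manages Harriet, Hamid. Harriet has no reports. Hamid has no reports. So Flor's organization is 2 direct reports plus everyone under them: 1 + 1 = 2.

2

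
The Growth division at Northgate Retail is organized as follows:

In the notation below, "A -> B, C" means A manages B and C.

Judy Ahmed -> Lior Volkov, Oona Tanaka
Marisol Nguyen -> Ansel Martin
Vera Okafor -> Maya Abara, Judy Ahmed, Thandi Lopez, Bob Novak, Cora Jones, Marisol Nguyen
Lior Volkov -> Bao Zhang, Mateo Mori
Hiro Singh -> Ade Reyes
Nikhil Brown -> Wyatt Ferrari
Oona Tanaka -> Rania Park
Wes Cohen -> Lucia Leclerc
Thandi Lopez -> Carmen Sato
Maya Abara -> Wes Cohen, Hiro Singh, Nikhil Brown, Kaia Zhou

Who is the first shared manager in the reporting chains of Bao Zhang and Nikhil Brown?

Bao Zhang's chain of managers is Lior Volkov, Judy Ahmed, Vera Okafor. Nikhil Brown's chain of managers is Maya Abara, Vera Okafor. The first manager that appears in both chains is Vera Okafor.

Vera Okafor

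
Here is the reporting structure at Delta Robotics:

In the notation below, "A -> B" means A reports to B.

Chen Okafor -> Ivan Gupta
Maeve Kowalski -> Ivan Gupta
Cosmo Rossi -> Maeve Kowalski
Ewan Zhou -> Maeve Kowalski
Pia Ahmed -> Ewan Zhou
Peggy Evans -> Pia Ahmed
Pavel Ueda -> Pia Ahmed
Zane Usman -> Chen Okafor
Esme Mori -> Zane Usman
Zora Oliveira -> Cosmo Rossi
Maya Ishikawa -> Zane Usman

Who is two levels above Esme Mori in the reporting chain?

Chen Okafor

Esme Mori reports to Zane Usman, and Zane Usman reports to Chen Okafor. So Esme Mori's skip-level manager is Chen Okafor.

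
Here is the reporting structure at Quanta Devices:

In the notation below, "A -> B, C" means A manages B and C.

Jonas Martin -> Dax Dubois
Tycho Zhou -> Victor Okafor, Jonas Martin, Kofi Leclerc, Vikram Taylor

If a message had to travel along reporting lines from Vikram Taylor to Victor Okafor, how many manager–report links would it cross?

2

Vikram Taylor is 1 level below Tycho Zhou, and Victor Okafor is 1 level below Tycho Zhou (their lowest common manager). The shortest path runs up from Vikram Taylor to Tycho Zhou and back down to Victor Okafor: 1 + 1 = 2 links.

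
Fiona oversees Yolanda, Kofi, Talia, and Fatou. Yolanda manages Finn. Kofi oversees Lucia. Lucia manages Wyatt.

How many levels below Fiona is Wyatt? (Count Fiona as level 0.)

3

Chain from Wyatt up to Fiona: Wyatt → Lucia → Kofi → Fiona. That is 3 steps up, so Wyatt is 3 levels below Fiona.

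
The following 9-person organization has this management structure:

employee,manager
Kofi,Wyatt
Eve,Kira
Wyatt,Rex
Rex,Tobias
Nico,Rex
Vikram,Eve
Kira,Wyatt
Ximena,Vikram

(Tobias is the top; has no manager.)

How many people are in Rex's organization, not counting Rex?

Rex directly manages Wyatt, Nico. Under Wyatt: Kofi, Kira, Eve, Vikram, Ximena (5). Nico has no reports. So Rex's organization is 2 direct reports plus everyone under them: 6 + 1 = 7.

7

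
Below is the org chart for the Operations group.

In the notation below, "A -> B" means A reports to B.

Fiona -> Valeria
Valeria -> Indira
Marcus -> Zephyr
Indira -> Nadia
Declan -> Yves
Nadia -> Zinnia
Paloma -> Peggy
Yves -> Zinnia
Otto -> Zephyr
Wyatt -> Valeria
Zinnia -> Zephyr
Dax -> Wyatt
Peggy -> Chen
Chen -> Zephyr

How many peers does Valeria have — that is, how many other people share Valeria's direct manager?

0

Valeria reports to Indira, and Indira has no other direct reports. Valeria has 0 peers.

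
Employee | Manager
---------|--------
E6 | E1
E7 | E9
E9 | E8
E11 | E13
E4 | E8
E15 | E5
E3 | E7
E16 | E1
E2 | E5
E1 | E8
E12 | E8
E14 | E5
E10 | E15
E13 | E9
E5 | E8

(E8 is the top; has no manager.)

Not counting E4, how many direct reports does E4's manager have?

E4 reports to E8. E8's other direct reports are E9, E5, E1, E12 — 4 peers.

4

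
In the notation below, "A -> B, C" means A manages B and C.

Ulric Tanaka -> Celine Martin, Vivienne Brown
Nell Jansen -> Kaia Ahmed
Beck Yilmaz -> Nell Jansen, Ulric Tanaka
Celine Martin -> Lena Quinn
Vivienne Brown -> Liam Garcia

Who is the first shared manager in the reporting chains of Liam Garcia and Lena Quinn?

Liam Garcia's chain of managers is Vivienne Brown, Ulric Tanaka, Beck Yilmaz. Lena Quinn's chain of managers is Celine Martin, Ulric Tanaka, Beck Yilmaz. The first manager that appears in both chains is Ulric Tanaka.

Ulric Tanaka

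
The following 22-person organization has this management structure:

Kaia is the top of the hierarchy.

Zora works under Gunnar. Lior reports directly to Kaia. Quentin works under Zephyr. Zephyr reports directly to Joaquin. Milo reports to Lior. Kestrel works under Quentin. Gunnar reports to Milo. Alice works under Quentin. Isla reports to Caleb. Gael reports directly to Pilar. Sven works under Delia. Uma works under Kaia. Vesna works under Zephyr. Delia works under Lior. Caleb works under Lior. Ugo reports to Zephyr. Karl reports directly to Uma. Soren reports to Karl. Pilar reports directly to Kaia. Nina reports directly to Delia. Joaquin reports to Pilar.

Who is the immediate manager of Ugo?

Ugo reports directly to Zephyr.

Zephyr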